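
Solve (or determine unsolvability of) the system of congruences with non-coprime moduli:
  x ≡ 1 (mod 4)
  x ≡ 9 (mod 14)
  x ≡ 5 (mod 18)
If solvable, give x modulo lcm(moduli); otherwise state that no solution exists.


Moduli 4, 14, 18 are not pairwise coprime, so CRT works modulo lcm(m_i) when all pairwise compatibility conditions hold.
Pairwise compatibility: gcd(m_i, m_j) must divide a_i - a_j for every pair.
Merge one congruence at a time:
  Start: x ≡ 1 (mod 4).
  Combine with x ≡ 9 (mod 14): gcd(4, 14) = 2; 9 - 1 = 8, which IS divisible by 2, so compatible.
    Write x = 1 + 4·t and substitute into x ≡ 9 (mod 14): 4·t ≡ 9 − 1 = 8 (mod 14).
    Divide the congruence (and modulus) by g = 2: 2·t ≡ 4 (mod 7).
    The inverse of 2 mod 7 is 4 (since 2·4 = 8 = 1·7 + 1), so t ≡ 4·4 = 16 ≡ 2 (mod 7).
    Then x = 1 + 4·2 = 9, valid modulo lcm(4, 14) = 28: x ≡ 9 (mod 28).
  Combine with x ≡ 5 (mod 18): gcd(28, 18) = 2; 5 - 9 = -4, which IS divisible by 2, so compatible.
    Write x = 9 + 28·t and substitute into x ≡ 5 (mod 18): 28·t ≡ 5 − 9 = -4 (mod 18).
    Divide the congruence (and modulus) by g = 2: 14·t ≡ -2 (mod 9).
    Reduce coefficients mod 9: 5·t ≡ 7 (mod 9).
    The inverse of 5 mod 9 is 2 (since 5·2 = 10 = 1·9 + 1), so t ≡ 2·7 = 14 ≡ 5 (mod 9).
    Then x = 9 + 28·5 = 149, valid modulo lcm(28, 18) = 252: x ≡ 149 (mod 252).
Verify: 149 mod 4 = 1, 149 mod 14 = 9, 149 mod 18 = 5.

x ≡ 149 (mod 252).


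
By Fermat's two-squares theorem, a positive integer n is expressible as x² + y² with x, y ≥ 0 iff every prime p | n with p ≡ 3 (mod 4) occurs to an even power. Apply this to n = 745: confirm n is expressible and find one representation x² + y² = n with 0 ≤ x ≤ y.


Step 1: Factor n = 745 = 5 · 149.
Step 2: Check the mod-4 condition on each prime factor: 5 ≡ 1 (mod 4), exponent 1; 149 ≡ 1 (mod 4), exponent 1.
All primes ≡ 3 (mod 4) appear to even exponent (or don't appear), so by the two-squares theorem n IS expressible as a sum of two squares.
Step 3: Build a representation. Here n = 5 · 149 is a product of primes ≡ 1 (mod 4). Each prime p ≡ 1 (mod 4) is itself a sum of two squares; find a² by testing p − a² for a perfect square:
  5: 5 − 1² = 4 = 2² ⇒ 5 = 1² + 2².
  149: 149 − 1² = 148, 149 − 2² = 145, 149 − 3² = 140, 149 − 4² = 133, 149 − 5² = 124, 149 − 6² = 113, 149 − 7² = 100 = 10² ⇒ 149 = 7² + 10².
  Combine using the Brahmagupta–Fibonacci identity (a² + b²)(c² + d²) = (ac − bd)² + (ad + bc)² = (ac + bd)² + (ad − bc)²:
  5 · 149 = 745: from (1² + 2²)(7² + 10²), take (1·7 − 2·10, 1·10 + 2·7) = (7 − 20, 10 + 14) = (-13, 24); dropping signs (only squares matter) gives (13, 24); check 13² + 24² = 169 + 576 = 745 ✓.
Step 4: Order so x ≤ y and verify: 13² + 24² = 169 + 576 = 745 = n. ✓

n = 745 = 13² + 24² (one valid representation with x ≤ y).


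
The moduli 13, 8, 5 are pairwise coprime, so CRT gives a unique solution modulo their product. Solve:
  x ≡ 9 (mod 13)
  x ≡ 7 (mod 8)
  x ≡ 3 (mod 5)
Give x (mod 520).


Moduli 13, 8, 5 are pairwise coprime; by CRT there is a unique solution modulo M = 13 · 8 · 5 = 520.
Solve pairwise, accumulating the modulus:
  Start with x ≡ 9 (mod 13).
  Combine with x ≡ 7 (mod 8): since gcd(13, 8) = 1, we get a unique residue mod 104.
    Write x = 9 + 13·t and substitute into x ≡ 7 (mod 8): 13·t ≡ 7 − 9 = -2 (mod 8).
    Reduce coefficients mod 8: 5·t ≡ 6 (mod 8).
    The inverse of 5 mod 8 is 5 (since 5·5 = 25 = 3·8 + 1), so t ≡ 5·6 = 30 ≡ 6 (mod 8).
    Then x = 9 + 13·6 = 87, valid modulo lcm(13, 8) = 104: x ≡ 87 (mod 104).
  Combine with x ≡ 3 (mod 5): since gcd(104, 5) = 1, we get a unique residue mod 520.
    Write x = 87 + 104·t and substitute into x ≡ 3 (mod 5): 104·t ≡ 3 − 87 = -84 (mod 5).
    Reduce coefficients mod 5: 4·t ≡ 1 (mod 5).
    The inverse of 4 mod 5 is 4 (since 4·4 = 16 = 3·5 + 1), so t ≡ 4·1 = 4 ≡ 4 (mod 5).
    Then x = 87 + 104·4 = 503, valid modulo lcm(104, 5) = 520: x ≡ 503 (mod 520).
Verify: 503 mod 13 = 9 ✓, 503 mod 8 = 7 ✓, 503 mod 5 = 3 ✓.

x ≡ 503 (mod 520).


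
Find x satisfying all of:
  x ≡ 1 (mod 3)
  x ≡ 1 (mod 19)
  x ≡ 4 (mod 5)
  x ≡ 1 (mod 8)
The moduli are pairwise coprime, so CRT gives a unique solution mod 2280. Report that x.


Product of moduli M = 3 · 19 · 5 · 8 = 2280.
Merge one congruence at a time:
  Start: x ≡ 1 (mod 3).
  Combine with x ≡ 1 (mod 19); new modulus lcm = 57.
    Write x = 1 + 3·t and substitute into x ≡ 1 (mod 19): 3·t ≡ 1 − 1 = 0 (mod 19).
    The inverse of 3 mod 19 is 13 (since 3·13 = 39 = 2·19 + 1), so t ≡ 13·0 = 0 ≡ 0 (mod 19).
    Then x = 1 + 3·0 = 1, valid modulo lcm(3, 19) = 57: x ≡ 1 (mod 57).
  Combine with x ≡ 4 (mod 5); new modulus lcm = 285.
    Write x = 1 + 57·t and substitute into x ≡ 4 (mod 5): 57·t ≡ 4 − 1 = 3 (mod 5).
    Reduce coefficients mod 5: 2·t ≡ 3 (mod 5).
    The inverse of 2 mod 5 is 3 (since 2·3 = 6 = 1·5 + 1), so t ≡ 3·3 = 9 ≡ 4 (mod 5).
    Then x = 1 + 57·4 = 229, valid modulo lcm(57, 5) = 285: x ≡ 229 (mod 285).
  Combine with x ≡ 1 (mod 8); new modulus lcm = 2280.
    Write x = 229 + 285·t and substitute into x ≡ 1 (mod 8): 285·t ≡ 1 − 229 = -228 (mod 8).
    Reduce coefficients mod 8: 5·t ≡ 4 (mod 8).
    The inverse of 5 mod 8 is 5 (since 5·5 = 25 = 3·8 + 1), so t ≡ 5·4 = 20 ≡ 4 (mod 8).
    Then x = 229 + 285·4 = 1369, valid modulo lcm(285, 8) = 2280: x ≡ 1369 (mod 2280).
Verify against each original: 1369 mod 3 = 1, 1369 mod 19 = 1, 1369 mod 5 = 4, 1369 mod 8 = 1.

x ≡ 1369 (mod 2280).


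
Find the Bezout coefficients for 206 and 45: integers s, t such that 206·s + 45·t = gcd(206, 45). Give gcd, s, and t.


Euclidean algorithm on (206, 45) — divide until remainder is 0:
  206 = 4 · 45 + 26
  45 = 1 · 26 + 19
  26 = 1 · 19 + 7
  19 = 2 · 7 + 5
  7 = 1 · 5 + 2
  5 = 2 · 2 + 1
  2 = 2 · 1 + 0
gcd(206, 45) = 1.
Track Bezout coefficients alongside the remainders: start with r₀ = 206 = a·1 + b·0 (s = 1, t = 0) and r₁ = 45 = a·0 + b·1 (s = 0, t = 1); each new remainder r_{k+1} = r_{k-1} − q_k·r_k inherits s_{k+1} = s_{k-1} − q_k·s_k, t_{k+1} = t_{k-1} − q_k·t_k, so r_k = a·s_k + b·t_k at every step:
  q = 4: r = 26, s = 1 − 4·0 = 1, t = 0 − 4·1 = -4  (check: 206·1 + 45·(-4) = 26)
  q = 1: r = 19, s = 0 − 1·1 = -1, t = 1 − 1·(-4) = 5  (check: 206·(-1) + 45·5 = 19)
  q = 1: r = 7, s = 1 − 1·(-1) = 2, t = -4 − 1·5 = -9  (check: 206·2 + 45·(-9) = 7)
  q = 2: r = 5, s = -1 − 2·2 = -5, t = 5 − 2·(-9) = 23  (check: 206·(-5) + 45·23 = 5)
  q = 1: r = 2, s = 2 − 1·(-5) = 7, t = -9 − 1·23 = -32  (check: 206·7 + 45·(-32) = 2)
  q = 2: r = 1, s = -5 − 2·7 = -19, t = 23 − 2·(-32) = 87  (check: 206·(-19) + 45·87 = 1)
The row with r = 1 (the gcd) gives the Bezout coefficients s = -19, t = 87.
Result: 206 · (-19) + 45 · (87) = 1.

gcd(206, 45) = 1; s = -19, t = 87 (check: 206·(-19) + 45·87 = 1).


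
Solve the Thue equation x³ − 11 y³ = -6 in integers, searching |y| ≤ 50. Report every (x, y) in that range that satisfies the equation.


The equation is x³ - 11y³ = -6. For fixed y, x³ = 11·y³ − 6, so a solution requires the RHS to be a perfect cube.
Strategy: iterate y from -50 to 50, compute RHS = 11·y³ − 6, and check whether it is a (positive or negative) perfect cube.
Check small values of y:
  y = 0: RHS = -6 is not a perfect cube.
  y = 1: RHS = 5 is not a perfect cube.
  y = -1: RHS = -17 is not a perfect cube.
  y = 2: RHS = 82 is not a perfect cube.
  y = -2: RHS = -94 is not a perfect cube.
  y = 3: RHS = 291 is not a perfect cube.
  y = -3: RHS = -303 is not a perfect cube.
Continuing the search up to |y| = 50 finds no solutions either.
No (x, y) in the scanned range satisfies the equation.

No integer solutions with |y| ≤ 50.


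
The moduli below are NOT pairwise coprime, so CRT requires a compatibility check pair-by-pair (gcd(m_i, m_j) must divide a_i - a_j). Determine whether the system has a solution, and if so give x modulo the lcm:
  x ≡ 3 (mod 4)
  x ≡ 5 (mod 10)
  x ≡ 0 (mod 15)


Moduli 4, 10, 15 are not pairwise coprime, so CRT works modulo lcm(m_i) when all pairwise compatibility conditions hold.
Pairwise compatibility: gcd(m_i, m_j) must divide a_i - a_j for every pair.
Merge one congruence at a time:
  Start: x ≡ 3 (mod 4).
  Combine with x ≡ 5 (mod 10): gcd(4, 10) = 2; 5 - 3 = 2, which IS divisible by 2, so compatible.
    Write x = 3 + 4·t and substitute into x ≡ 5 (mod 10): 4·t ≡ 5 − 3 = 2 (mod 10).
    Divide the congruence (and modulus) by g = 2: 2·t ≡ 1 (mod 5).
    The inverse of 2 mod 5 is 3 (since 2·3 = 6 = 1·5 + 1), so t ≡ 3·1 = 3 ≡ 3 (mod 5).
    Then x = 3 + 4·3 = 15, valid modulo lcm(4, 10) = 20: x ≡ 15 (mod 20).
  Combine with x ≡ 0 (mod 15): gcd(20, 15) = 5; 0 - 15 = -15, which IS divisible by 5, so compatible.
    Write x = 15 + 20·t and substitute into x ≡ 0 (mod 15): 20·t ≡ 0 − 15 = -15 (mod 15).
    Divide the congruence (and modulus) by g = 5: 4·t ≡ -3 (mod 3).
    Reduce coefficients mod 3: 1·t ≡ 0 (mod 3).
    So t ≡ 0 (mod 3).
    Then x = 15 + 20·0 = 15, valid modulo lcm(20, 15) = 60: x ≡ 15 (mod 60).
Verify: 15 mod 4 = 3, 15 mod 10 = 5, 15 mod 15 = 0.

x ≡ 15 (mod 60).


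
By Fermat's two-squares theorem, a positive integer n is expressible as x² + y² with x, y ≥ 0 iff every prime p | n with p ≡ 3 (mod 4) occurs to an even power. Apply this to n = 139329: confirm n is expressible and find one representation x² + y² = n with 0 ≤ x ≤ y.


Step 1: Factor n = 139329 = 3^2 · 113 · 137.
Step 2: Check the mod-4 condition on each prime factor: 3 ≡ 3 (mod 4), exponent 2 (must be even); 113 ≡ 1 (mod 4), exponent 1; 137 ≡ 1 (mod 4), exponent 1.
All primes ≡ 3 (mod 4) appear to even exponent (or don't appear), so by the two-squares theorem n IS expressible as a sum of two squares.
Step 3: Build a representation. Group n = k² · m with k = 3 and m = 113 · 137 = 15481 (a product of primes ≡ 1 (mod 4)); a representation of m scales to one of n via (k·x)² + (k·y)² = k²(x² + y²). Each prime p ≡ 1 (mod 4) is itself a sum of two squares; find a² by testing p − a² for a perfect square:
  113: 113 − 1² = 112, 113 − 2² = 109, 113 − 3² = 104, 113 − 4² = 97, 113 − 5² = 88, 113 − 6² = 77, 113 − 7² = 64 = 8² ⇒ 113 = 7² + 8².
  137: 137 − 1² = 136, 137 − 2² = 133, 137 − 3² = 128, 137 − 4² = 121 = 11² ⇒ 137 = 4² + 11².
  Combine using the Brahmagupta–Fibonacci identity (a² + b²)(c² + d²) = (ac − bd)² + (ad + bc)² = (ac + bd)² + (ad − bc)²:
  113 · 137 = 15481: from (7² + 8²)(4² + 11²), take (7·4 − 8·11, 7·11 + 8·4) = (28 − 88, 77 + 32) = (-60, 109); dropping signs (only squares matter) gives (60, 109); check 60² + 109² = 3600 + 11881 = 15481 ✓.
  Scale by k = 3: (3·60, 3·109) = (180, 327).
Step 4: Order so x ≤ y and verify: 180² + 327² = 32400 + 106929 = 139329 = n. ✓

n = 139329 = 180² + 327² (one valid representation with x ≤ y).


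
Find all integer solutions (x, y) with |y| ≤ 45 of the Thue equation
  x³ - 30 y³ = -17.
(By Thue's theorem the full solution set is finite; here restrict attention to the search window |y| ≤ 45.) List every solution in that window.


The equation is x³ - 30y³ = -17. For fixed y, x³ = 30·y³ − 17, so a solution requires the RHS to be a perfect cube.
Strategy: iterate y from -45 to 45, compute RHS = 30·y³ − 17, and check whether it is a (positive or negative) perfect cube.
Check small values of y:
  y = 0: RHS = -17 is not a perfect cube.
  y = 1: RHS = 13 is not a perfect cube.
  y = -1: RHS = -47 is not a perfect cube.
  y = 2: RHS = 223 is not a perfect cube.
  y = -2: RHS = -257 is not a perfect cube.
  y = 3: RHS = 793 is not a perfect cube.
  y = -3: RHS = -827 is not a perfect cube.
Continuing the search up to |y| = 45 finds no solutions either.
No (x, y) in the scanned range satisfies the equation.

No integer solutions with |y| ≤ 45.


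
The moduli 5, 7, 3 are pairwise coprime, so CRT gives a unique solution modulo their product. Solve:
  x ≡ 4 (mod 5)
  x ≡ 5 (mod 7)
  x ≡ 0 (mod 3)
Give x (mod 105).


Moduli 5, 7, 3 are pairwise coprime; by CRT there is a unique solution modulo M = 5 · 7 · 3 = 105.
Solve pairwise, accumulating the modulus:
  Start with x ≡ 4 (mod 5).
  Combine with x ≡ 5 (mod 7): since gcd(5, 7) = 1, we get a unique residue mod 35.
    Write x = 4 + 5·t and substitute into x ≡ 5 (mod 7): 5·t ≡ 5 − 4 = 1 (mod 7).
    The inverse of 5 mod 7 is 3 (since 5·3 = 15 = 2·7 + 1), so t ≡ 3·1 = 3 ≡ 3 (mod 7).
    Then x = 4 + 5·3 = 19, valid modulo lcm(5, 7) = 35: x ≡ 19 (mod 35).
  Combine with x ≡ 0 (mod 3): since gcd(35, 3) = 1, we get a unique residue mod 105.
    Write x = 19 + 35·t and substitute into x ≡ 0 (mod 3): 35·t ≡ 0 − 19 = -19 (mod 3).
    Reduce coefficients mod 3: 2·t ≡ 2 (mod 3).
    The inverse of 2 mod 3 is 2 (since 2·2 = 4 = 1·3 + 1), so t ≡ 2·2 = 4 ≡ 1 (mod 3).
    Then x = 19 + 35·1 = 54, valid modulo lcm(35, 3) = 105: x ≡ 54 (mod 105).
Verify: 54 mod 5 = 4 ✓, 54 mod 7 = 5 ✓, 54 mod 3 = 0 ✓.

x ≡ 54 (mod 105).


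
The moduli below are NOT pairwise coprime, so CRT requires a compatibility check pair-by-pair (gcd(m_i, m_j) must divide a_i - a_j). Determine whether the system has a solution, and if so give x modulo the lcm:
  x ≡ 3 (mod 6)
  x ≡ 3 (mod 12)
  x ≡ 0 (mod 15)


Moduli 6, 12, 15 are not pairwise coprime, so CRT works modulo lcm(m_i) when all pairwise compatibility conditions hold.
Pairwise compatibility: gcd(m_i, m_j) must divide a_i - a_j for every pair.
Merge one congruence at a time:
  Start: x ≡ 3 (mod 6).
  Combine with x ≡ 3 (mod 12): gcd(6, 12) = 6; 3 - 3 = 0, which IS divisible by 6, so compatible.
    Write x = 3 + 6·t and substitute into x ≡ 3 (mod 12): 6·t ≡ 3 − 3 = 0 (mod 12).
    Divide the congruence (and modulus) by g = 6: 1·t ≡ 0 (mod 2).
    So t ≡ 0 (mod 2).
    Then x = 3 + 6·0 = 3, valid modulo lcm(6, 12) = 12: x ≡ 3 (mod 12).
  Combine with x ≡ 0 (mod 15): gcd(12, 15) = 3; 0 - 3 = -3, which IS divisible by 3, so compatible.
    Write x = 3 + 12·t and substitute into x ≡ 0 (mod 15): 12·t ≡ 0 − 3 = -3 (mod 15).
    Divide the congruence (and modulus) by g = 3: 4·t ≡ -1 (mod 5).
    Reduce coefficients mod 5: 4·t ≡ 4 (mod 5).
    The inverse of 4 mod 5 is 4 (since 4·4 = 16 = 3·5 + 1), so t ≡ 4·4 = 16 ≡ 1 (mod 5).
    Then x = 3 + 12·1 = 15, valid modulo lcm(12, 15) = 60: x ≡ 15 (mod 60).
Verify: 15 mod 6 = 3, 15 mod 12 = 3, 15 mod 15 = 0.

x ≡ 15 (mod 60).


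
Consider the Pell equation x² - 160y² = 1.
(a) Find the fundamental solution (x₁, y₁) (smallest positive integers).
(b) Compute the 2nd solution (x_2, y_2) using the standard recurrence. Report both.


Step 1: Find the fundamental solution (x₁, y₁) of x² - 160y² = 1.
  Expand √160 as a continued fraction. a₀ = ⌊√160⌋ = 12; iterate m_{k+1} = d_k·a_k − m_k, d_{k+1} = (160 − m_{k+1}²)/d_k, a_{k+1} = ⌊(a₀ + m_{k+1})/d_{k+1}⌋ (starting m₀ = 0, d₀ = 1), with convergents p_k = a_k·p_{k-1} + p_{k-2}, q_k = a_k·q_{k-1} + q_{k-2} (p₋₁ = 1, q₋₁ = 0):
  k = 0: a₀ = 12; p₀/q₀ = 12/1; p₀² − 160·q₀² = 144 − 160 = -16.
  k = 1: m = 12, d = 16, a = ⌊(12 + 12)/16⌋ = 1; p/q = (1·12 + 1)/(1·1 + 0) = 13/1; p² − 160·q² = 169 − 160 = 9.
  k = 2: m = 4, d = 9, a = ⌊(12 + 4)/9⌋ = 1; p/q = (1·13 + 12)/(1·1 + 1) = 25/2; p² − 160·q² = 625 − 640 = -15.
  k = 3: m = 5, d = 15, a = ⌊(12 + 5)/15⌋ = 1; p/q = (1·25 + 13)/(1·2 + 1) = 38/3; p² − 160·q² = 1444 − 1440 = 4.
  k = 4: m = 10, d = 4, a = ⌊(12 + 10)/4⌋ = 5; p/q = (5·38 + 25)/(5·3 + 2) = 215/17; p² − 160·q² = 46225 − 46240 = -15.
  k = 5: m = 10, d = 15, a = ⌊(12 + 10)/15⌋ = 1; p/q = (1·215 + 38)/(1·17 + 3) = 253/20; p² − 160·q² = 64009 − 64000 = 9.
  k = 6: m = 5, d = 9, a = ⌊(12 + 5)/9⌋ = 1; p/q = (1·253 + 215)/(1·20 + 17) = 468/37; p² − 160·q² = 219024 − 219040 = -16.
  k = 7: m = 4, d = 16, a = ⌊(12 + 4)/16⌋ = 1; p/q = (1·468 + 253)/(1·37 + 20) = 721/57; p² − 160·q² = 519841 − 519840 = 1.
  The first convergent with p² − 160·q² = 1 gives the fundamental solution (x₁, y₁) = (721, 57).
Step 2: Apply the recurrence (x_{n+1}, y_{n+1}) = (x₁x_n + 160y₁y_n, x₁y_n + y₁x_n) repeatedly.
  From (x_1, y_1) = (721, 57): x_2 = 721·721 + 160·57·57 = 1039681; y_2 = 721·57 + 57·721 = 82194.
Step 3: Verify x_2² - 160·y_2² = 1080936581761 - 1080936581760 = 1 (should be 1). ✓

(x_1, y_1) = (721, 57); (x_2, y_2) = (1039681, 82194).


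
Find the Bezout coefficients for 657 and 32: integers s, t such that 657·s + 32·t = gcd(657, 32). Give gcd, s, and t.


Euclidean algorithm on (657, 32) — divide until remainder is 0:
  657 = 20 · 32 + 17
  32 = 1 · 17 + 15
  17 = 1 · 15 + 2
  15 = 7 · 2 + 1
  2 = 2 · 1 + 0
gcd(657, 32) = 1.
Track Bezout coefficients alongside the remainders: start with r₀ = 657 = a·1 + b·0 (s = 1, t = 0) and r₁ = 32 = a·0 + b·1 (s = 0, t = 1); each new remainder r_{k+1} = r_{k-1} − q_k·r_k inherits s_{k+1} = s_{k-1} − q_k·s_k, t_{k+1} = t_{k-1} − q_k·t_k, so r_k = a·s_k + b·t_k at every step:
  q = 20: r = 17, s = 1 − 20·0 = 1, t = 0 − 20·1 = -20  (check: 657·1 + 32·(-20) = 17)
  q = 1: r = 15, s = 0 − 1·1 = -1, t = 1 − 1·(-20) = 21  (check: 657·(-1) + 32·21 = 15)
  q = 1: r = 2, s = 1 − 1·(-1) = 2, t = -20 − 1·21 = -41  (check: 657·2 + 32·(-41) = 2)
  q = 7: r = 1, s = -1 − 7·2 = -15, t = 21 − 7·(-41) = 308  (check: 657·(-15) + 32·308 = 1)
The row with r = 1 (the gcd) gives the Bezout coefficients s = -15, t = 308.
Result: 657 · (-15) + 32 · (308) = 1.

gcd(657, 32) = 1; s = -15, t = 308 (check: 657·(-15) + 32·308 = 1).


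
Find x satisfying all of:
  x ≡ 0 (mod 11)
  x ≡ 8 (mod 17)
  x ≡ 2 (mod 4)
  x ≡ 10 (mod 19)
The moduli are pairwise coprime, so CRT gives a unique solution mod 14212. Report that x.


Product of moduli M = 11 · 17 · 4 · 19 = 14212.
Merge one congruence at a time:
  Start: x ≡ 0 (mod 11).
  Combine with x ≡ 8 (mod 17); new modulus lcm = 187.
    Write x = 0 + 11·t and substitute into x ≡ 8 (mod 17): 11·t ≡ 8 − 0 = 8 (mod 17).
    The inverse of 11 mod 17 is 14 (since 11·14 = 154 = 9·17 + 1), so t ≡ 14·8 = 112 ≡ 10 (mod 17).
    Then x = 0 + 11·10 = 110, valid modulo lcm(11, 17) = 187: x ≡ 110 (mod 187).
  Combine with x ≡ 2 (mod 4); new modulus lcm = 748.
    Write x = 110 + 187·t and substitute into x ≡ 2 (mod 4): 187·t ≡ 2 − 110 = -108 (mod 4).
    Reduce coefficients mod 4: 3·t ≡ 0 (mod 4).
    The inverse of 3 mod 4 is 3 (since 3·3 = 9 = 2·4 + 1), so t ≡ 3·0 = 0 ≡ 0 (mod 4).
    Then x = 110 + 187·0 = 110, valid modulo lcm(187, 4) = 748: x ≡ 110 (mod 748).
  Combine with x ≡ 10 (mod 19); new modulus lcm = 14212.
    Write x = 110 + 748·t and substitute into x ≡ 10 (mod 19): 748·t ≡ 10 − 110 = -100 (mod 19).
    Reduce coefficients mod 19: 7·t ≡ 14 (mod 19).
    The inverse of 7 mod 19 is 11 (since 7·11 = 77 = 4·19 + 1), so t ≡ 11·14 = 154 ≡ 2 (mod 19).
    Then x = 110 + 748·2 = 1606, valid modulo lcm(748, 19) = 14212: x ≡ 1606 (mod 14212).
Verify against each original: 1606 mod 11 = 0, 1606 mod 17 = 8, 1606 mod 4 = 2, 1606 mod 19 = 10.

x ≡ 1606 (mod 14212).


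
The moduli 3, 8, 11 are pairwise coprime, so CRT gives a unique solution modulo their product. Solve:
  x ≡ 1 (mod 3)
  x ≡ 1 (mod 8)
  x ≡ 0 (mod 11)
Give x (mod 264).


Moduli 3, 8, 11 are pairwise coprime; by CRT there is a unique solution modulo M = 3 · 8 · 11 = 264.
Solve pairwise, accumulating the modulus:
  Start with x ≡ 1 (mod 3).
  Combine with x ≡ 1 (mod 8): since gcd(3, 8) = 1, we get a unique residue mod 24.
    Write x = 1 + 3·t and substitute into x ≡ 1 (mod 8): 3·t ≡ 1 − 1 = 0 (mod 8).
    The inverse of 3 mod 8 is 3 (since 3·3 = 9 = 1·8 + 1), so t ≡ 3·0 = 0 ≡ 0 (mod 8).
    Then x = 1 + 3·0 = 1, valid modulo lcm(3, 8) = 24: x ≡ 1 (mod 24).
  Combine with x ≡ 0 (mod 11): since gcd(24, 11) = 1, we get a unique residue mod 264.
    Write x = 1 + 24·t and substitute into x ≡ 0 (mod 11): 24·t ≡ 0 − 1 = -1 (mod 11).
    Reduce coefficients mod 11: 2·t ≡ 10 (mod 11).
    The inverse of 2 mod 11 is 6 (since 2·6 = 12 = 1·11 + 1), so t ≡ 6·10 = 60 ≡ 5 (mod 11).
    Then x = 1 + 24·5 = 121, valid modulo lcm(24, 11) = 264: x ≡ 121 (mod 264).
Verify: 121 mod 3 = 1 ✓, 121 mod 8 = 1 ✓, 121 mod 11 = 0 ✓.

x ≡ 121 (mod 264).


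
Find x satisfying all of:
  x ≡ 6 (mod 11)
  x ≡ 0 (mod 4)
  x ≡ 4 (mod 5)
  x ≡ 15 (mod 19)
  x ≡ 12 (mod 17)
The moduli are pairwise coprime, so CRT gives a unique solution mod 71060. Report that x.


Product of moduli M = 11 · 4 · 5 · 19 · 17 = 71060.
Merge one congruence at a time:
  Start: x ≡ 6 (mod 11).
  Combine with x ≡ 0 (mod 4); new modulus lcm = 44.
    Write x = 6 + 11·t and substitute into x ≡ 0 (mod 4): 11·t ≡ 0 − 6 = -6 (mod 4).
    Reduce coefficients mod 4: 3·t ≡ 2 (mod 4).
    The inverse of 3 mod 4 is 3 (since 3·3 = 9 = 2·4 + 1), so t ≡ 3·2 = 6 ≡ 2 (mod 4).
    Then x = 6 + 11·2 = 28, valid modulo lcm(11, 4) = 44: x ≡ 28 (mod 44).
  Combine with x ≡ 4 (mod 5); new modulus lcm = 220.
    Write x = 28 + 44·t and substitute into x ≡ 4 (mod 5): 44·t ≡ 4 − 28 = -24 (mod 5).
    Reduce coefficients mod 5: 4·t ≡ 1 (mod 5).
    The inverse of 4 mod 5 is 4 (since 4·4 = 16 = 3·5 + 1), so t ≡ 4·1 = 4 ≡ 4 (mod 5).
    Then x = 28 + 44·4 = 204, valid modulo lcm(44, 5) = 220: x ≡ 204 (mod 220).
  Combine with x ≡ 15 (mod 19); new modulus lcm = 4180.
    Write x = 204 + 220·t and substitute into x ≡ 15 (mod 19): 220·t ≡ 15 − 204 = -189 (mod 19).
    Reduce coefficients mod 19: 11·t ≡ 1 (mod 19).
    The inverse of 11 mod 19 is 7 (since 11·7 = 77 = 4·19 + 1), so t ≡ 7·1 = 7 ≡ 7 (mod 19).
    Then x = 204 + 220·7 = 1744, valid modulo lcm(220, 19) = 4180: x ≡ 1744 (mod 4180).
  Combine with x ≡ 12 (mod 17); new modulus lcm = 71060.
    Write x = 1744 + 4180·t and substitute into x ≡ 12 (mod 17): 4180·t ≡ 12 − 1744 = -1732 (mod 17).
    Reduce coefficients mod 17: 15·t ≡ 2 (mod 17).
    The inverse of 15 mod 17 is 8 (since 15·8 = 120 = 7·17 + 1), so t ≡ 8·2 = 16 ≡ 16 (mod 17).
    Then x = 1744 + 4180·16 = 68624, valid modulo lcm(4180, 17) = 71060: x ≡ 68624 (mod 71060).
Verify against each original: 68624 mod 11 = 6, 68624 mod 4 = 0, 68624 mod 5 = 4, 68624 mod 19 = 15, 68624 mod 17 = 12.

x ≡ 68624 (mod 71060).


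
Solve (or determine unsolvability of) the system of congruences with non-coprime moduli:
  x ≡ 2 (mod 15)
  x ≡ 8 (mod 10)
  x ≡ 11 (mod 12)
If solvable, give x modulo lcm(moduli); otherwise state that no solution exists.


Moduli 15, 10, 12 are not pairwise coprime, so CRT works modulo lcm(m_i) when all pairwise compatibility conditions hold.
Pairwise compatibility: gcd(m_i, m_j) must divide a_i - a_j for every pair.
Merge one congruence at a time:
  Start: x ≡ 2 (mod 15).
  Combine with x ≡ 8 (mod 10): gcd(15, 10) = 5, and 8 - 2 = 6 is NOT divisible by 5.
    ⇒ system is inconsistent (no integer solution).

No solution (the system is inconsistent).


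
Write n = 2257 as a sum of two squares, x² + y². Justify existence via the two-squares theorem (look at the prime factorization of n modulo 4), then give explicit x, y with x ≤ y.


Step 1: Factor n = 2257 = 37 · 61.
Step 2: Check the mod-4 condition on each prime factor: 37 ≡ 1 (mod 4), exponent 1; 61 ≡ 1 (mod 4), exponent 1.
All primes ≡ 3 (mod 4) appear to even exponent (or don't appear), so by the two-squares theorem n IS expressible as a sum of two squares.
Step 3: Build a representation. Here n = 37 · 61 is a product of primes ≡ 1 (mod 4). Each prime p ≡ 1 (mod 4) is itself a sum of two squares; find a² by testing p − a² for a perfect square:
  37: 37 − 1² = 36 = 6² ⇒ 37 = 1² + 6².
  61: 61 − 1² = 60, 61 − 2² = 57, 61 − 3² = 52, 61 − 4² = 45, 61 − 5² = 36 = 6² ⇒ 61 = 5² + 6².
  Combine using the Brahmagupta–Fibonacci identity (a² + b²)(c² + d²) = (ac − bd)² + (ad + bc)² = (ac + bd)² + (ad − bc)²:
  37 · 61 = 2257: from (1² + 6²)(5² + 6²), take (1·5 − 6·6, 1·6 + 6·5) = (5 − 36, 6 + 30) = (-31, 36); dropping signs (only squares matter) gives (31, 36); check 31² + 36² = 961 + 1296 = 2257 ✓.
Step 4: Order so x ≤ y and verify: 31² + 36² = 961 + 1296 = 2257 = n. ✓

n = 2257 = 31² + 36² (one valid representation with x ≤ y).


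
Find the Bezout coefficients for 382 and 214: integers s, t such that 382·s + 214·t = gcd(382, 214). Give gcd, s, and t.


Euclidean algorithm on (382, 214) — divide until remainder is 0:
  382 = 1 · 214 + 168
  214 = 1 · 168 + 46
  168 = 3 · 46 + 30
  46 = 1 · 30 + 16
  30 = 1 · 16 + 14
  16 = 1 · 14 + 2
  14 = 7 · 2 + 0
gcd(382, 214) = 2.
Track Bezout coefficients alongside the remainders: start with r₀ = 382 = a·1 + b·0 (s = 1, t = 0) and r₁ = 214 = a·0 + b·1 (s = 0, t = 1); each new remainder r_{k+1} = r_{k-1} − q_k·r_k inherits s_{k+1} = s_{k-1} − q_k·s_k, t_{k+1} = t_{k-1} − q_k·t_k, so r_k = a·s_k + b·t_k at every step:
  q = 1: r = 168, s = 1 − 1·0 = 1, t = 0 − 1·1 = -1  (check: 382·1 + 214·(-1) = 168)
  q = 1: r = 46, s = 0 − 1·1 = -1, t = 1 − 1·(-1) = 2  (check: 382·(-1) + 214·2 = 46)
  q = 3: r = 30, s = 1 − 3·(-1) = 4, t = -1 − 3·2 = -7  (check: 382·4 + 214·(-7) = 30)
  q = 1: r = 16, s = -1 − 1·4 = -5, t = 2 − 1·(-7) = 9  (check: 382·(-5) + 214·9 = 16)
  q = 1: r = 14, s = 4 − 1·(-5) = 9, t = -7 − 1·9 = -16  (check: 382·9 + 214·(-16) = 14)
  q = 1: r = 2, s = -5 − 1·9 = -14, t = 9 − 1·(-16) = 25  (check: 382·(-14) + 214·25 = 2)
The row with r = 2 (the gcd) gives the Bezout coefficients s = -14, t = 25.
Result: 382 · (-14) + 214 · (25) = 2.

gcd(382, 214) = 2; s = -14, t = 25 (check: 382·(-14) + 214·25 = 2).


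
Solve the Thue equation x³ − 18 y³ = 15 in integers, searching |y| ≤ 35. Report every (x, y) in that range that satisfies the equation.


The equation is x³ - 18y³ = 15. For fixed y, x³ = 18·y³ + 15, so a solution requires the RHS to be a perfect cube.
Strategy: iterate y from -35 to 35, compute RHS = 18·y³ + 15, and check whether it is a (positive or negative) perfect cube.
Check small values of y:
  y = 0: RHS = 15 is not a perfect cube.
  y = 1: RHS = 33 is not a perfect cube.
  y = -1: RHS = -3 is not a perfect cube.
  y = 2: RHS = 159 is not a perfect cube.
  y = -2: RHS = -129 is not a perfect cube.
  y = 3: RHS = 501 is not a perfect cube.
  y = -3: RHS = -471 is not a perfect cube.
Continuing the search up to |y| = 35 finds no solutions either.
No (x, y) in the scanned range satisfies the equation.

No integer solutions with |y| ≤ 35.


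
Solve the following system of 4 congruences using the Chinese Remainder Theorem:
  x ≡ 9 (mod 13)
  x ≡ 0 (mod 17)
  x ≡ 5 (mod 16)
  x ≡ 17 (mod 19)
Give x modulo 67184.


Product of moduli M = 13 · 17 · 16 · 19 = 67184.
Merge one congruence at a time:
  Start: x ≡ 9 (mod 13).
  Combine with x ≡ 0 (mod 17); new modulus lcm = 221.
    Write x = 9 + 13·t and substitute into x ≡ 0 (mod 17): 13·t ≡ 0 − 9 = -9 (mod 17).
    Reduce coefficients mod 17: 13·t ≡ 8 (mod 17).
    The inverse of 13 mod 17 is 4 (since 13·4 = 52 = 3·17 + 1), so t ≡ 4·8 = 32 ≡ 15 (mod 17).
    Then x = 9 + 13·15 = 204, valid modulo lcm(13, 17) = 221: x ≡ 204 (mod 221).
  Combine with x ≡ 5 (mod 16); new modulus lcm = 3536.
    Write x = 204 + 221·t and substitute into x ≡ 5 (mod 16): 221·t ≡ 5 − 204 = -199 (mod 16).
    Reduce coefficients mod 16: 13·t ≡ 9 (mod 16).
    The inverse of 13 mod 16 is 5 (since 13·5 = 65 = 4·16 + 1), so t ≡ 5·9 = 45 ≡ 13 (mod 16).
    Then x = 204 + 221·13 = 3077, valid modulo lcm(221, 16) = 3536: x ≡ 3077 (mod 3536).
  Combine with x ≡ 17 (mod 19); new modulus lcm = 67184.
    Write x = 3077 + 3536·t and substitute into x ≡ 17 (mod 19): 3536·t ≡ 17 − 3077 = -3060 (mod 19).
    Reduce coefficients mod 19: 2·t ≡ 18 (mod 19).
    The inverse of 2 mod 19 is 10 (since 2·10 = 20 = 1·19 + 1), so t ≡ 10·18 = 180 ≡ 9 (mod 19).
    Then x = 3077 + 3536·9 = 34901, valid modulo lcm(3536, 19) = 67184: x ≡ 34901 (mod 67184).
Verify against each original: 34901 mod 13 = 9, 34901 mod 17 = 0, 34901 mod 16 = 5, 34901 mod 19 = 17.

x ≡ 34901 (mod 67184).


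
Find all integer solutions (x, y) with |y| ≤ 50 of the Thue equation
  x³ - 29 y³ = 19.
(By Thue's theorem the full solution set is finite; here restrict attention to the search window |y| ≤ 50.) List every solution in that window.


The equation is x³ - 29y³ = 19. For fixed y, x³ = 29·y³ + 19, so a solution requires the RHS to be a perfect cube.
Strategy: iterate y from -50 to 50, compute RHS = 29·y³ + 19, and check whether it is a (positive or negative) perfect cube.
Check small values of y:
  y = 0: RHS = 19 is not a perfect cube.
  y = 1: RHS = 48 is not a perfect cube.
  y = -1: RHS = -10 is not a perfect cube.
  y = 2: RHS = 251 is not a perfect cube.
  y = -2: RHS = -213 is not a perfect cube.
  y = 3: RHS = 802 is not a perfect cube.
  y = -3: RHS = -764 is not a perfect cube.
Continuing the search up to |y| = 50 finds no solutions either.
No (x, y) in the scanned range satisfies the equation.

No integer solutions with |y| ≤ 50.


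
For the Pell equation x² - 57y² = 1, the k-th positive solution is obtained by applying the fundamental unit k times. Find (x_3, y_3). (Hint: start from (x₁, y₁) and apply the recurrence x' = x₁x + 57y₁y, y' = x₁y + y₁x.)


Step 1: Find the fundamental solution (x₁, y₁) of x² - 57y² = 1.
  Expand √57 as a continued fraction. a₀ = ⌊√57⌋ = 7; iterate m_{k+1} = d_k·a_k − m_k, d_{k+1} = (57 − m_{k+1}²)/d_k, a_{k+1} = ⌊(a₀ + m_{k+1})/d_{k+1}⌋ (starting m₀ = 0, d₀ = 1), with convergents p_k = a_k·p_{k-1} + p_{k-2}, q_k = a_k·q_{k-1} + q_{k-2} (p₋₁ = 1, q₋₁ = 0):
  k = 0: a₀ = 7; p₀/q₀ = 7/1; p₀² − 57·q₀² = 49 − 57 = -8.
  k = 1: m = 7, d = 8, a = ⌊(7 + 7)/8⌋ = 1; p/q = (1·7 + 1)/(1·1 + 0) = 8/1; p² − 57·q² = 64 − 57 = 7.
  k = 2: m = 1, d = 7, a = ⌊(7 + 1)/7⌋ = 1; p/q = (1·8 + 7)/(1·1 + 1) = 15/2; p² − 57·q² = 225 − 228 = -3.
  k = 3: m = 6, d = 3, a = ⌊(7 + 6)/3⌋ = 4; p/q = (4·15 + 8)/(4·2 + 1) = 68/9; p² − 57·q² = 4624 − 4617 = 7.
  k = 4: m = 6, d = 7, a = ⌊(7 + 6)/7⌋ = 1; p/q = (1·68 + 15)/(1·9 + 2) = 83/11; p² − 57·q² = 6889 − 6897 = -8.
  k = 5: m = 1, d = 8, a = ⌊(7 + 1)/8⌋ = 1; p/q = (1·83 + 68)/(1·11 + 9) = 151/20; p² − 57·q² = 22801 − 22800 = 1.
  The first convergent with p² − 57·q² = 1 gives the fundamental solution (x₁, y₁) = (151, 20).
Step 2: Apply the recurrence (x_{n+1}, y_{n+1}) = (x₁x_n + 57y₁y_n, x₁y_n + y₁x_n) repeatedly.
  From (x_1, y_1) = (151, 20): x_2 = 151·151 + 57·20·20 = 45601; y_2 = 151·20 + 20·151 = 6040.
  From (x_2, y_2) = (45601, 6040): x_3 = 151·45601 + 57·20·6040 = 13771351; y_3 = 151·6040 + 20·45601 = 1824060.
Step 3: Verify x_3² - 57·y_3² = 189650108365201 - 189650108365200 = 1 (should be 1). ✓

(x_1, y_1) = (151, 20); (x_3, y_3) = (13771351, 1824060).


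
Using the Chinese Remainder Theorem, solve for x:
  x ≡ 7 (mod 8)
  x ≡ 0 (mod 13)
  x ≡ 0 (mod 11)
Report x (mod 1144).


Moduli 8, 13, 11 are pairwise coprime; by CRT there is a unique solution modulo M = 8 · 13 · 11 = 1144.
Solve pairwise, accumulating the modulus:
  Start with x ≡ 7 (mod 8).
  Combine with x ≡ 0 (mod 13): since gcd(8, 13) = 1, we get a unique residue mod 104.
    Write x = 7 + 8·t and substitute into x ≡ 0 (mod 13): 8·t ≡ 0 − 7 = -7 (mod 13).
    Reduce coefficients mod 13: 8·t ≡ 6 (mod 13).
    The inverse of 8 mod 13 is 5 (since 8·5 = 40 = 3·13 + 1), so t ≡ 5·6 = 30 ≡ 4 (mod 13).
    Then x = 7 + 8·4 = 39, valid modulo lcm(8, 13) = 104: x ≡ 39 (mod 104).
  Combine with x ≡ 0 (mod 11): since gcd(104, 11) = 1, we get a unique residue mod 1144.
    Write x = 39 + 104·t and substitute into x ≡ 0 (mod 11): 104·t ≡ 0 − 39 = -39 (mod 11).
    Reduce coefficients mod 11: 5·t ≡ 5 (mod 11).
    The inverse of 5 mod 11 is 9 (since 5·9 = 45 = 4·11 + 1), so t ≡ 9·5 = 45 ≡ 1 (mod 11).
    Then x = 39 + 104·1 = 143, valid modulo lcm(104, 11) = 1144: x ≡ 143 (mod 1144).
Verify: 143 mod 8 = 7 ✓, 143 mod 13 = 0 ✓, 143 mod 11 = 0 ✓.

x ≡ 143 (mod 1144).


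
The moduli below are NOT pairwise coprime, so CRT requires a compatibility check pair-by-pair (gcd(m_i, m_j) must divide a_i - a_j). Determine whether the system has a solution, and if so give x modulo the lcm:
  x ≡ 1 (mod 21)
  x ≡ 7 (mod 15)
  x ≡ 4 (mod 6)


Moduli 21, 15, 6 are not pairwise coprime, so CRT works modulo lcm(m_i) when all pairwise compatibility conditions hold.
Pairwise compatibility: gcd(m_i, m_j) must divide a_i - a_j for every pair.
Merge one congruence at a time:
  Start: x ≡ 1 (mod 21).
  Combine with x ≡ 7 (mod 15): gcd(21, 15) = 3; 7 - 1 = 6, which IS divisible by 3, so compatible.
    Write x = 1 + 21·t and substitute into x ≡ 7 (mod 15): 21·t ≡ 7 − 1 = 6 (mod 15).
    Divide the congruence (and modulus) by g = 3: 7·t ≡ 2 (mod 5).
    Reduce coefficients mod 5: 2·t ≡ 2 (mod 5).
    The inverse of 2 mod 5 is 3 (since 2·3 = 6 = 1·5 + 1), so t ≡ 3·2 = 6 ≡ 1 (mod 5).
    Then x = 1 + 21·1 = 22, valid modulo lcm(21, 15) = 105: x ≡ 22 (mod 105).
  Combine with x ≡ 4 (mod 6): gcd(105, 6) = 3; 4 - 22 = -18, which IS divisible by 3, so compatible.
    Write x = 22 + 105·t and substitute into x ≡ 4 (mod 6): 105·t ≡ 4 − 22 = -18 (mod 6).
    Divide the congruence (and modulus) by g = 3: 35·t ≡ -6 (mod 2).
    Reduce coefficients mod 2: 1·t ≡ 0 (mod 2).
    So t ≡ 0 (mod 2).
    Then x = 22 + 105·0 = 22, valid modulo lcm(105, 6) = 210: x ≡ 22 (mod 210).
Verify: 22 mod 21 = 1, 22 mod 15 = 7, 22 mod 6 = 4.

x ≡ 22 (mod 210).


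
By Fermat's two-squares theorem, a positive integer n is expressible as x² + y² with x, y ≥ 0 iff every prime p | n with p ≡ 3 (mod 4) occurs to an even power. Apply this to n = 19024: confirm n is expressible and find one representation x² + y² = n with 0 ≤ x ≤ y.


Step 1: Factor n = 19024 = 2^4 · 29 · 41.
Step 2: Check the mod-4 condition on each prime factor: 2 = 2 (special); 29 ≡ 1 (mod 4), exponent 1; 41 ≡ 1 (mod 4), exponent 1.
All primes ≡ 3 (mod 4) appear to even exponent (or don't appear), so by the two-squares theorem n IS expressible as a sum of two squares.
Step 3: Build a representation. Group n = k² · m with k = 4 and m = 29 · 41 = 1189 (a product of primes ≡ 1 (mod 4)); a representation of m scales to one of n via (k·x)² + (k·y)² = k²(x² + y²). Each prime p ≡ 1 (mod 4) is itself a sum of two squares; find a² by testing p − a² for a perfect square:
  29: 29 − 1² = 28, 29 − 2² = 25 = 5² ⇒ 29 = 2² + 5².
  41: 41 − 1² = 40, 41 − 2² = 37, 41 − 3² = 32, 41 − 4² = 25 = 5² ⇒ 41 = 4² + 5².
  Combine using the Brahmagupta–Fibonacci identity (a² + b²)(c² + d²) = (ac − bd)² + (ad + bc)² = (ac + bd)² + (ad − bc)²:
  29 · 41 = 1189: from (2² + 5²)(4² + 5²), take (2·4 − 5·5, 2·5 + 5·4) = (8 − 25, 10 + 20) = (-17, 30); dropping signs (only squares matter) gives (17, 30); check 17² + 30² = 289 + 900 = 1189 ✓.
  Scale by k = 4: (4·17, 4·30) = (68, 120).
Step 4: Order so x ≤ y and verify: 68² + 120² = 4624 + 14400 = 19024 = n. ✓

n = 19024 = 68² + 120² (one valid representation with x ≤ y).


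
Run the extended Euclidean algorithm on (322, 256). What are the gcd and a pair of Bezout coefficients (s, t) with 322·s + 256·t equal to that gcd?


Euclidean algorithm on (322, 256) — divide until remainder is 0:
  322 = 1 · 256 + 66
  256 = 3 · 66 + 58
  66 = 1 · 58 + 8
  58 = 7 · 8 + 2
  8 = 4 · 2 + 0
gcd(322, 256) = 2.
Track Bezout coefficients alongside the remainders: start with r₀ = 322 = a·1 + b·0 (s = 1, t = 0) and r₁ = 256 = a·0 + b·1 (s = 0, t = 1); each new remainder r_{k+1} = r_{k-1} − q_k·r_k inherits s_{k+1} = s_{k-1} − q_k·s_k, t_{k+1} = t_{k-1} − q_k·t_k, so r_k = a·s_k + b·t_k at every step:
  q = 1: r = 66, s = 1 − 1·0 = 1, t = 0 − 1·1 = -1  (check: 322·1 + 256·(-1) = 66)
  q = 3: r = 58, s = 0 − 3·1 = -3, t = 1 − 3·(-1) = 4  (check: 322·(-3) + 256·4 = 58)
  q = 1: r = 8, s = 1 − 1·(-3) = 4, t = -1 − 1·4 = -5  (check: 322·4 + 256·(-5) = 8)
  q = 7: r = 2, s = -3 − 7·4 = -31, t = 4 − 7·(-5) = 39  (check: 322·(-31) + 256·39 = 2)
The row with r = 2 (the gcd) gives the Bezout coefficients s = -31, t = 39.
Result: 322 · (-31) + 256 · (39) = 2.

gcd(322, 256) = 2; s = -31, t = 39 (check: 322·(-31) + 256·39 = 2).


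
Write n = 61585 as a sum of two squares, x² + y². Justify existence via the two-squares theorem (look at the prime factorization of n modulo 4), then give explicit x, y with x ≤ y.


Step 1: Factor n = 61585 = 5 · 109 · 113.
Step 2: Check the mod-4 condition on each prime factor: 5 ≡ 1 (mod 4), exponent 1; 109 ≡ 1 (mod 4), exponent 1; 113 ≡ 1 (mod 4), exponent 1.
All primes ≡ 3 (mod 4) appear to even exponent (or don't appear), so by the two-squares theorem n IS expressible as a sum of two squares.
Step 3: Build a representation. Here n = 5 · 109 · 113 is a product of primes ≡ 1 (mod 4). Each prime p ≡ 1 (mod 4) is itself a sum of two squares; find a² by testing p − a² for a perfect square:
  5: 5 − 1² = 4 = 2² ⇒ 5 = 1² + 2².
  109: 109 − 1² = 108, 109 − 2² = 105, 109 − 3² = 100 = 10² ⇒ 109 = 3² + 10².
  113: 113 − 1² = 112, 113 − 2² = 109, 113 − 3² = 104, 113 − 4² = 97, 113 − 5² = 88, 113 − 6² = 77, 113 − 7² = 64 = 8² ⇒ 113 = 7² + 8².
  Combine using the Brahmagupta–Fibonacci identity (a² + b²)(c² + d²) = (ac − bd)² + (ad + bc)² = (ac + bd)² + (ad − bc)²:
  5 · 109 = 545: from (1² + 2²)(3² + 10²), take (1·3 − 2·10, 1·10 + 2·3) = (3 − 20, 10 + 6) = (-17, 16); dropping signs (only squares matter) gives (17, 16); check 17² + 16² = 289 + 256 = 545 ✓.
  545 · 113 = 61585: from (17² + 16²)(7² + 8²), take (17·7 − 16·8, 17·8 + 16·7) = (119 − 128, 136 + 112) = (-9, 248); dropping signs (only squares matter) gives (9, 248); check 9² + 248² = 81 + 61504 = 61585 ✓.
Step 4: Order so x ≤ y and verify: 9² + 248² = 81 + 61504 = 61585 = n. ✓

n = 61585 = 9² + 248² (one valid representation with x ≤ y).


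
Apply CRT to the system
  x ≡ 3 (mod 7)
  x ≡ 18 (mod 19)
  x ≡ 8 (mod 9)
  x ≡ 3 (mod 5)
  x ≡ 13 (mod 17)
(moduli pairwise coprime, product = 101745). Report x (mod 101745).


Product of moduli M = 7 · 19 · 9 · 5 · 17 = 101745.
Merge one congruence at a time:
  Start: x ≡ 3 (mod 7).
  Combine with x ≡ 18 (mod 19); new modulus lcm = 133.
    Write x = 3 + 7·t and substitute into x ≡ 18 (mod 19): 7·t ≡ 18 − 3 = 15 (mod 19).
    The inverse of 7 mod 19 is 11 (since 7·11 = 77 = 4·19 + 1), so t ≡ 11·15 = 165 ≡ 13 (mod 19).
    Then x = 3 + 7·13 = 94, valid modulo lcm(7, 19) = 133: x ≡ 94 (mod 133).
  Combine with x ≡ 8 (mod 9); new modulus lcm = 1197.
    Write x = 94 + 133·t and substitute into x ≡ 8 (mod 9): 133·t ≡ 8 − 94 = -86 (mod 9).
    Reduce coefficients mod 9: 7·t ≡ 4 (mod 9).
    The inverse of 7 mod 9 is 4 (since 7·4 = 28 = 3·9 + 1), so t ≡ 4·4 = 16 ≡ 7 (mod 9).
    Then x = 94 + 133·7 = 1025, valid modulo lcm(133, 9) = 1197: x ≡ 1025 (mod 1197).
  Combine with x ≡ 3 (mod 5); new modulus lcm = 5985.
    Write x = 1025 + 1197·t and substitute into x ≡ 3 (mod 5): 1197·t ≡ 3 − 1025 = -1022 (mod 5).
    Reduce coefficients mod 5: 2·t ≡ 3 (mod 5).
    The inverse of 2 mod 5 is 3 (since 2·3 = 6 = 1·5 + 1), so t ≡ 3·3 = 9 ≡ 4 (mod 5).
    Then x = 1025 + 1197·4 = 5813, valid modulo lcm(1197, 5) = 5985: x ≡ 5813 (mod 5985).
  Combine with x ≡ 13 (mod 17); new modulus lcm = 101745.
    Write x = 5813 + 5985·t and substitute into x ≡ 13 (mod 17): 5985·t ≡ 13 − 5813 = -5800 (mod 17).
    Reduce coefficients mod 17: 1·t ≡ 14 (mod 17).
    So t ≡ 14 (mod 17).
    Then x = 5813 + 5985·14 = 89603, valid modulo lcm(5985, 17) = 101745: x ≡ 89603 (mod 101745).
Verify against each original: 89603 mod 7 = 3, 89603 mod 19 = 18, 89603 mod 9 = 8, 89603 mod 5 = 3, 89603 mod 17 = 13.

x ≡ 89603 (mod 101745).
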